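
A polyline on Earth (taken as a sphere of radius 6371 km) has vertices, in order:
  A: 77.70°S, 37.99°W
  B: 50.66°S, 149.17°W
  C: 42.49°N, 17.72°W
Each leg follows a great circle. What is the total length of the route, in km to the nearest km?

21273 km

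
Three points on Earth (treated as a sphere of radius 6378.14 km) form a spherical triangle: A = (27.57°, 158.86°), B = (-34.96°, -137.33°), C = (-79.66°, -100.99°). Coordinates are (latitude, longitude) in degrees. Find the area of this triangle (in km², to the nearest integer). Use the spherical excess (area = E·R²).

31489689 km²

Side lengths (central angles): a = 0.8200, b = 2.0753, c = 1.5153 rad; semiperimeter s = 2.2053.
By l'Huilier's theorem, tan(E/4) = √[tan(s/2) tan((s−a)/2) tan((s−b)/2) tan((s−c)/2)], giving spherical excess E = 0.7741 rad.
Area = E·R² = 0.7741 × (6378.14)² ≈ 31489689 km².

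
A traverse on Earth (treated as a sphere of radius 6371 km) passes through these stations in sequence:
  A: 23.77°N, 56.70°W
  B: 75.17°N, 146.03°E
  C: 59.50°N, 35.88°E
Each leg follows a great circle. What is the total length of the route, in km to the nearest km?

Leg A→B: central angle 1.3963 rad, distance 8896.0 km.
Leg B→C: central angle 0.6630 rad, distance 4223.7 km.
Total: 8896.0 + 4223.7 ≈ 13120 km.

13120 km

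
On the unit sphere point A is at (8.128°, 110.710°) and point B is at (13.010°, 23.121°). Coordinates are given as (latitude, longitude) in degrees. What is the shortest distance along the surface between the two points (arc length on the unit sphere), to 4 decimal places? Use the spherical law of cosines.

1.4983

With latitudes φ₁ = 8.128°, φ₂ = 13.010° and longitude difference Δλ = -87.589°:
cos c = sin φ₁ sin φ₂ + cos φ₁ cos φ₂ cos Δλ = (0.1414)(0.2251) + (0.9900)(0.9743)(0.0421) = 0.07240,
so c = arccos(0.07240) = 1.49833 rad.
On the unit sphere the arc length equals the central angle: 1.4983.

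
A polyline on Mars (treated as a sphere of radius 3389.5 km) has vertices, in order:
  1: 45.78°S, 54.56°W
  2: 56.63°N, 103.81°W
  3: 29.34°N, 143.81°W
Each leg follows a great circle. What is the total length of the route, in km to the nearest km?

Leg 1→2: central angle 1.9264 rad, distance 6529.4 km.
Leg 2→3: central angle 0.6817 rad, distance 2310.5 km.
Total: 6529.4 + 2310.5 ≈ 8840 km.

8840 km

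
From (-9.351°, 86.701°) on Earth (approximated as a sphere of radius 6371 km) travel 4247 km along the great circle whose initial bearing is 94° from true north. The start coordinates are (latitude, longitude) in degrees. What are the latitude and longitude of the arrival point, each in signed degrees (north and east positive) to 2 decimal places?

-9.80°, 125.45°

Angular distance δ = d/R = 4247/6371 = 0.66661 rad; initial bearing θ = 1.6406 rad.
sin φ₂ = sin φ₁ cos δ + cos φ₁ sin δ cos θ = (-0.1625)(0.7859) + (0.9867)(0.6183)(-0.0698) = -0.1703, so φ₂ = -9.80°.
Δλ = atan2(sin θ sin δ cos φ₁, cos δ − sin φ₁ sin φ₂) = atan2(0.6086, 0.7583) = 38.753°.
λ₂ = 86.701° + 38.753° = 125.45°.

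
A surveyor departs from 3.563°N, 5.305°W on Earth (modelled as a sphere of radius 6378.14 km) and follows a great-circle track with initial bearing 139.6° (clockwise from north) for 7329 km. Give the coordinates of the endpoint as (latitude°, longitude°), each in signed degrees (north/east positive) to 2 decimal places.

-41.92°, 47.32°

Angular distance δ = d/R = 7329/6378.14 = 1.14908 rad; initial bearing θ = 2.4365 rad.
sin φ₂ = sin φ₁ cos δ + cos φ₁ sin δ cos θ = (0.0621)(0.4093) + (0.9981)(0.9124)(-0.7615) = -0.6680, so φ₂ = -41.92°.
Δλ = atan2(sin θ sin δ cos φ₁, cos δ − sin φ₁ sin φ₂) = atan2(0.5902, 0.4508) = 52.624°.
λ₂ = -5.305° + 52.624° = 47.32°.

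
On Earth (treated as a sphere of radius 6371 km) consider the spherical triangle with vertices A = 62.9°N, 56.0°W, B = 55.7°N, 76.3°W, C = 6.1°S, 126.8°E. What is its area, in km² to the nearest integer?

16286073 km²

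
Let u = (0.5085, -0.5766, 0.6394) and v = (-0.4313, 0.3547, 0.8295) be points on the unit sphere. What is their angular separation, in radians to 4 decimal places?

1.4640 rad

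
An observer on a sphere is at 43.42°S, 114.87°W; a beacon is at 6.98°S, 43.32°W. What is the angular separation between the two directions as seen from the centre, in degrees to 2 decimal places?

71.84°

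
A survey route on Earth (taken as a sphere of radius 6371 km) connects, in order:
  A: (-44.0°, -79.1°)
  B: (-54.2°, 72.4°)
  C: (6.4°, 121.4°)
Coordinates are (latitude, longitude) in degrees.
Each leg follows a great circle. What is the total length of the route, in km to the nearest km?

16893 km

Leg A→B: central angle 1.3759 rad, distance 8766.1 km.
Leg B→C: central angle 1.2756 rad, distance 8126.6 km.
Total: 8766.1 + 8126.6 ≈ 16893 km.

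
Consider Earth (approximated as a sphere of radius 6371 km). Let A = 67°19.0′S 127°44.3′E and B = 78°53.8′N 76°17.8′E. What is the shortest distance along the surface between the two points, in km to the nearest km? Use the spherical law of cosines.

16592 km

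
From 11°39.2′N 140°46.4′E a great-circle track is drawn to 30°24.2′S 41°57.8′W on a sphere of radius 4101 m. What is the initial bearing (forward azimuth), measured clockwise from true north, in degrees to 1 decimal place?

172.7°

Δλ = 177.263° = 3.0938 rad.
y = sin Δλ · cos φ₂ = (0.0477)(0.8625) = 0.0412
x = cos φ₁ sin φ₂ − sin φ₁ cos φ₂ cos Δλ = (0.9794)(-0.5061) − (0.2020)(0.8625)(-0.9989) = -0.3216
θ = atan2(y, x) = 172.70°, so the bearing is 172.7°.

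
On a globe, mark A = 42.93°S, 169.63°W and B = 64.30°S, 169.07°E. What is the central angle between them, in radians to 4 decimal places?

0.4286 rad

With latitudes φ₁ = -42.930°, φ₂ = -64.300° and longitude difference Δλ = -21.300°:
Haversine: a = sin²(Δφ/2) + cos φ₁ cos φ₂ sin²(Δλ/2) = 0.0344 + (0.7322)(0.4337)(0.0342) = 0.04522.
Central angle c = 2·arcsin(√a) = 0.42858 rad.
So the angular separation is 0.4286 rad.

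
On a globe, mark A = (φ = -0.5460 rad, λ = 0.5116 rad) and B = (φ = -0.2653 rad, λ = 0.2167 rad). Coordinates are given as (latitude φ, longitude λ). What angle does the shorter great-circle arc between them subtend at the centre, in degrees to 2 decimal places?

With latitudes φ₁ = -31.283°, φ₂ = -15.201° and longitude difference Δλ = -16.897°:
cos c = sin φ₁ sin φ₂ + cos φ₁ cos φ₂ cos Δλ = (-0.5193)(-0.2622) + (0.8546)(0.9650)(0.9568) = 0.92526,
so c = arccos(0.92526) = 0.38908 rad.
So the angular separation is 22.29°.

22.29°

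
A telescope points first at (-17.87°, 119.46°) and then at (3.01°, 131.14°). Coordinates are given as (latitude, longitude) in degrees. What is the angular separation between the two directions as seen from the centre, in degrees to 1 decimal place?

23.8°

Let φ₁ = -0.3119 rad, φ₂ = 0.0525 rad, and Δλ = 0.2039 rad.
Haversine: a = sin²(Δφ/2) + cos φ₁ cos φ₂ sin²(Δλ/2) = 0.0328 + (0.9518)(0.9986)(0.0104) = 0.04268.
Central angle c = 2·arcsin(√a) = 0.41616 rad.
So the angular separation is 23.8°.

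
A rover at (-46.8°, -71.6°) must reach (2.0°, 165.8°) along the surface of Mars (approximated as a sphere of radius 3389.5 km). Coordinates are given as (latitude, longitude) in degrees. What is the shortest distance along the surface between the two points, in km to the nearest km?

6697 km

With latitudes φ₁ = -46.800°, φ₂ = 2.000° and longitude difference Δλ = -122.600°:
cos c = sin φ₁ sin φ₂ + cos φ₁ cos φ₂ cos Δλ = (-0.7290)(0.0349) + (0.6845)(0.9994)(-0.5388) = -0.39403,
so c = arccos(-0.39403) = 1.97581 rad.
Distance = R·c = 3389.5 × 1.9758 ≈ 6697 km.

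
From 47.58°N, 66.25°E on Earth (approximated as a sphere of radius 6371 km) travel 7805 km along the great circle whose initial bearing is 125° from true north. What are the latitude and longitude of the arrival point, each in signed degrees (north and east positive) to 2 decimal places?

-6.54°, 117.12°

Angular distance δ = d/R = 7805/6371 = 1.22508 rad; initial bearing θ = 2.1817 rad.
sin φ₂ = sin φ₁ cos δ + cos φ₁ sin δ cos θ = (0.7382)(0.3389) + (0.6746)(0.9408)(-0.5736) = -0.1139, so φ₂ = -6.54°.
Δλ = atan2(sin θ sin δ cos φ₁, cos δ − sin φ₁ sin φ₂) = atan2(0.5199, 0.4229) = 50.871°.
λ₂ = 66.250° + 50.871° = 117.12°.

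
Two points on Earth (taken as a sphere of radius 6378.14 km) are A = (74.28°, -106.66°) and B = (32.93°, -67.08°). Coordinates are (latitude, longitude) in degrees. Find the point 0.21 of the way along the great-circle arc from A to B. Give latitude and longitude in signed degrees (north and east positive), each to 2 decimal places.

66.80°, -88.23°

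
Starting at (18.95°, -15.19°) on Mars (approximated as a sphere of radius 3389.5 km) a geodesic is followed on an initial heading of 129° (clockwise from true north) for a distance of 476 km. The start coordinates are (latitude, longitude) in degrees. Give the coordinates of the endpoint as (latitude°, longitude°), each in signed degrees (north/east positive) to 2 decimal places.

13.78°, -8.76°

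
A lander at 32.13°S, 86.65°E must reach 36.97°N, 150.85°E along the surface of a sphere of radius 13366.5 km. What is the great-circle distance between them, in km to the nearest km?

21335 km

With latitudes φ₁ = -32.130°, φ₂ = 36.970° and longitude difference Δλ = 64.200°:
cos c = sin φ₁ sin φ₂ + cos φ₁ cos φ₂ cos Δλ = (-0.5318)(0.6014) + (0.8468)(0.7990)(0.4352) = -0.02538,
so c = arccos(-0.02538) = 1.59618 rad.
Distance = R·c = 13366.5 × 1.5962 ≈ 21335 km.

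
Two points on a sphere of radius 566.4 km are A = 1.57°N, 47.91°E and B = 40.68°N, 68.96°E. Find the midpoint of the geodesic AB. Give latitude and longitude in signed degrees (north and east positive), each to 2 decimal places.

The central angle between A and B is δ = 0.7593 rad.
With f = 0.5, the slerp weights are sin((1−f)δ)/sin δ = 0.5383 and sin(fδ)/sin δ = 0.5383.
Weighted sum of the unit vectors: (0.5383)·(0.6700,0.7418,0.0274) + (0.5383)·(0.2723,0.7078,0.6518) = (0.5073, 0.7804, 0.3656).
Converting back: φ = atan2(z, √(x²+y²)) = 21.45°, λ = atan2(y, x) = 56.97°.

21.45°, 56.97°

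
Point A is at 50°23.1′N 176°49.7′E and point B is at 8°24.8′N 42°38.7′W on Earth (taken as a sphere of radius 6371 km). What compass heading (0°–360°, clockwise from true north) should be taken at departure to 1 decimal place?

Δλ = 140.527° = 2.4527 rad.
y = sin Δλ · cos φ₂ = (0.6357)(0.9892) = 0.6289
x = cos φ₁ sin φ₂ − sin φ₁ cos φ₂ cos Δλ = (0.6376)(0.1463) − (0.7703)(0.9892)(-0.7719) = 0.6815
θ = atan2(y, x) = 42.70°, so the bearing is 42.7°.

42.7°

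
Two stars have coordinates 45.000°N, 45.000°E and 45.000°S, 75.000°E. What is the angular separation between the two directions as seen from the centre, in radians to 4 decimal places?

1.6378 rad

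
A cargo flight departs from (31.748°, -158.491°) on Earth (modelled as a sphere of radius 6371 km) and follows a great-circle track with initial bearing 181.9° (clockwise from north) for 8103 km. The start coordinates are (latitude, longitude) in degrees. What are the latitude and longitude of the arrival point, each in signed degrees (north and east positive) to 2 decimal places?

-41.09°, -160.90°

Angular distance δ = d/R = 8103/6371 = 1.27186 rad; initial bearing θ = 3.1748 rad.
sin φ₂ = sin φ₁ cos δ + cos φ₁ sin δ cos θ = (0.5262)(0.2945) + (0.8504)(0.9556)(-0.9995) = -0.6572, so φ₂ = -41.09°.
Δλ = atan2(sin θ sin δ cos φ₁, cos δ − sin φ₁ sin φ₂) = atan2(-0.0269, 0.6403) = -2.409°.
λ₂ = -158.491° − 2.409° = -160.90°.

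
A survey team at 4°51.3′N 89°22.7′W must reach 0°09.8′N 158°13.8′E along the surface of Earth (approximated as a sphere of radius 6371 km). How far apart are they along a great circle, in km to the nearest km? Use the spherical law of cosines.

With latitudes φ₁ = 4.855°, φ₂ = 0.163° and longitude difference Δλ = -112.392°:
cos c = sin φ₁ sin φ₂ + cos φ₁ cos φ₂ cos Δλ = (0.0846)(0.0029) + (0.9964)(1.0000)(-0.3809) = -0.37933,
so c = arccos(-0.37933) = 1.95986 rad.
Distance = R·c = 6371 × 1.9599 ≈ 12486 km.

12486 km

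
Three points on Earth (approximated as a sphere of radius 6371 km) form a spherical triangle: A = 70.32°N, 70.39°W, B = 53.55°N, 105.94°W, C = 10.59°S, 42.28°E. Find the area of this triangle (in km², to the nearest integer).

Side lengths (central angles): a = 2.2709, b = 1.8762, c = 0.4023 rad; semiperimeter s = 2.2746.
By l'Huilier's theorem, tan(E/4) = √[tan(s/2) tan((s−a)/2) tan((s−b)/2) tan((s−c)/2)], giving spherical excess E = 0.1337 rad.
Area = E·R² = 0.1337 × (6371)² ≈ 5425850 km².

5425850 km²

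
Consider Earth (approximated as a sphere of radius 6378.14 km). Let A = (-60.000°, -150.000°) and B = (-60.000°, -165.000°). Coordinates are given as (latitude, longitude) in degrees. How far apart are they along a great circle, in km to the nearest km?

833 km

Let φ₁ = -1.0472 rad, φ₂ = -1.0472 rad, and Δλ = -0.2618 rad.
Haversine: a = sin²(Δφ/2) + cos φ₁ cos φ₂ sin²(Δλ/2) = 0.0000 + (0.5000)(0.5000)(0.0170) = 0.00426.
Central angle c = 2·arcsin(√a) = 0.13062 rad.
Distance = R·c = 6378.14 × 0.1306 ≈ 833 km.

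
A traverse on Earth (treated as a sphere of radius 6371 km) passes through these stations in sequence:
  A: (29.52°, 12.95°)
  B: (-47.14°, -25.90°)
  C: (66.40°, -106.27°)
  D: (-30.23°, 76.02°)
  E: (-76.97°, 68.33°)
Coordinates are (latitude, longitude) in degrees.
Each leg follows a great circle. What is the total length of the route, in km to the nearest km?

Leg A→B: central angle 1.4708 rad, distance 9370.7 km.
Leg B→C: central angle 2.2474 rad, distance 14318.2 km.
Leg C→D: central angle 2.5098 rad, distance 15990.2 km.
Leg D→E: central angle 0.8182 rad, distance 5212.6 km.
Total: 9370.7 + 14318.2 + 15990.2 + 5212.6 ≈ 44892 km.

44892 km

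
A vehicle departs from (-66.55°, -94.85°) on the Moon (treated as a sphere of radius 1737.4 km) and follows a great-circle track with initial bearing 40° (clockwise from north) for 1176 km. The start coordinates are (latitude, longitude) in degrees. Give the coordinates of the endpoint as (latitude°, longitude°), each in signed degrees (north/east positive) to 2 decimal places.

-31.61°, -66.64°

Angular distance δ = d/R = 1176/1737.4 = 0.67687 rad; initial bearing θ = 0.6981 rad.
sin φ₂ = sin φ₁ cos δ + cos φ₁ sin δ cos θ = (-0.9174)(0.7795) + (0.3979)(0.6264)(0.7660) = -0.5242, so φ₂ = -31.61°.
Δλ = atan2(sin θ sin δ cos φ₁, cos δ − sin φ₁ sin φ₂) = atan2(0.1602, 0.2986) = 28.215°.
λ₂ = -94.850° + 28.215° = -66.64°.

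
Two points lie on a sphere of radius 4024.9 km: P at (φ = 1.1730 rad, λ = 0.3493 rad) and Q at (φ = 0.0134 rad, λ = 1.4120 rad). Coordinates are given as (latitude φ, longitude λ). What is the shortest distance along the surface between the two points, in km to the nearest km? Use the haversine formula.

With latitudes φ₁ = 67.208°, φ₂ = 0.768° and longitude difference Δλ = 60.888°:
Haversine: a = sin²(Δφ/2) + cos φ₁ cos φ₂ sin²(Δλ/2) = 0.3001 + (0.3874)(0.9999)(0.2567) = 0.39960.
Central angle c = 2·arcsin(√a) = 1.36862 rad.
Distance = R·c = 4024.9 × 1.3686 ≈ 5509 km.

5509 km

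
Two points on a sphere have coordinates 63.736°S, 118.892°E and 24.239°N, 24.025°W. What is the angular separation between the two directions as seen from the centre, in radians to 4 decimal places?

Let φ₁ = -1.1124 rad, φ₂ = 0.4231 rad, and Δλ = -2.4944 rad.
Haversine: a = sin²(Δφ/2) + cos φ₁ cos φ₂ sin²(Δλ/2) = 0.4823 + (0.4425)(0.9118)(0.8989) = 0.84503.
Central angle c = 2·arcsin(√a) = 2.33236 rad.
So the angular separation is 2.3324 rad.

2.3324 rad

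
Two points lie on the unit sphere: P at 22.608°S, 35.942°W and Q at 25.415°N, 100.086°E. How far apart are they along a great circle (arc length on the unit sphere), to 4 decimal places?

With latitudes φ₁ = -22.608°, φ₂ = 25.415° and longitude difference Δλ = 136.028°:
cos c = sin φ₁ sin φ₂ + cos φ₁ cos φ₂ cos Δλ = (-0.3844)(0.4292) + (0.9232)(0.9032)(-0.7197) = -0.76506,
so c = arccos(-0.76506) = 2.44194 rad.
On the unit sphere the arc length equals the central angle: 2.4419.

2.4419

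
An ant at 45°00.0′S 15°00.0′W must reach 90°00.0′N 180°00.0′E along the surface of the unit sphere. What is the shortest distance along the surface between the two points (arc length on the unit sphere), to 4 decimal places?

Let φ₁ = -0.7854 rad, φ₂ = 1.5708 rad, and Δλ = -2.8798 rad.
cos c = sin φ₁ sin φ₂ + cos φ₁ cos φ₂ cos Δλ = (-0.7071)(1.0000) + (0.7071)(0.0000)(-0.9659) = -0.70711,
so c = arccos(-0.70711) = 2.35619 rad.
On the unit sphere the arc length equals the central angle: 2.3562.

2.3562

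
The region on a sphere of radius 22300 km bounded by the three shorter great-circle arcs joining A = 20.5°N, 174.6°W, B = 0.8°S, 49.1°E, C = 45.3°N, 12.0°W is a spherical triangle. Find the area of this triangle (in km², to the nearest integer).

Side lengths (central angles): a = 1.2345, b = 1.9603, c = 2.3213 rad; semiperimeter s = 2.7581.
By l'Huilier's theorem, tan(E/4) = √[tan(s/2) tan((s−a)/2) tan((s−b)/2) tan((s−c)/2)], giving spherical excess E = 2.3830 rad.
Area = E·R² = 2.3830 × (22300)² ≈ 1185022049 km².

1185022049 km²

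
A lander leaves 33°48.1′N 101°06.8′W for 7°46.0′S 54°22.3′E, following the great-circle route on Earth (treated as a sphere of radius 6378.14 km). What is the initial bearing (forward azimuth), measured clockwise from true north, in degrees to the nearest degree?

47°

With φ₁ = 0.5900, φ₂ = -0.1356, Δλ = 2.7137 rad, the forward-azimuth formula gives
θ = atan2( sin Δλ cos φ₂ , cos φ₁ sin φ₂ − sin φ₁ cos φ₂ cos Δλ ) = atan2(0.4111, 0.3892) = 46.57°.
So the initial bearing is 47°.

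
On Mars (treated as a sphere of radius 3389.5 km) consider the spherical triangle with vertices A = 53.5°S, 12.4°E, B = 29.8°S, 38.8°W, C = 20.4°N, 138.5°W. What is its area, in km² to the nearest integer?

Side lengths (central angles): a = 1.8863, b = 2.4455, c = 0.7628 rad; semiperimeter s = 2.5473.
By l'Huilier's theorem, tan(E/4) = √[tan(s/2) tan((s−a)/2) tan((s−b)/2) tan((s−c)/2)], giving spherical excess E = 1.0400 rad.
Area = E·R² = 1.0400 × (3389.5)² ≈ 11948580 km².

11948580 km²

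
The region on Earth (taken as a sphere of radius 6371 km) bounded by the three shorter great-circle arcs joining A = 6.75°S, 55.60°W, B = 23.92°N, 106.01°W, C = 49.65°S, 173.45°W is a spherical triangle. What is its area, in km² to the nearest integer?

47845115 km²

Side lengths (central angles): a = 1.6528, b = 1.7832, c = 1.0112 rad; semiperimeter s = 2.2236.
By l'Huilier's theorem, tan(E/4) = √[tan(s/2) tan((s−a)/2) tan((s−b)/2) tan((s−c)/2)], giving spherical excess E = 1.1788 rad.
Area = E·R² = 1.1788 × (6371)² ≈ 47845115 km².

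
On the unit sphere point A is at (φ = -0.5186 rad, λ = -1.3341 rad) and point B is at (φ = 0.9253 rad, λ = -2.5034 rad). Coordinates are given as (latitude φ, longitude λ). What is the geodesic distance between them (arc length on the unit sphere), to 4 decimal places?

With latitudes φ₁ = -29.714°, φ₂ = 53.016° and longitude difference Δλ = -66.996°:
cos c = sin φ₁ sin φ₂ + cos φ₁ cos φ₂ cos Δλ = (-0.4957)(0.7988) + (0.8685)(0.6016)(0.3908) = -0.19175,
so c = arccos(-0.19175) = 1.76374 rad.
On the unit sphere the arc length equals the central angle: 1.7637.

1.7637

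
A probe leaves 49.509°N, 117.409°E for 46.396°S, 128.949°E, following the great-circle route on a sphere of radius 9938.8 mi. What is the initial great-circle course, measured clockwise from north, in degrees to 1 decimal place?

With φ₁ = 0.8641, φ₂ = -0.8098, Δλ = 0.2014 rad, the forward-azimuth formula gives
θ = atan2( sin Δλ cos φ₂ , cos φ₁ sin φ₂ − sin φ₁ cos φ₂ cos Δλ ) = atan2(0.1380, -0.9841) = 172.02°.
So the initial bearing is 172.0°.

172.0°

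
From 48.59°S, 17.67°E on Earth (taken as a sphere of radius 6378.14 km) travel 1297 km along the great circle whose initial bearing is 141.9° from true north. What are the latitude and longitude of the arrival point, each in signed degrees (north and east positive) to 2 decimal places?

-57.10°, 30.93°

Angular distance δ = d/R = 1297/6378.14 = 0.20335 rad; initial bearing θ = 2.4766 rad.
sin φ₂ = sin φ₁ cos δ + cos φ₁ sin δ cos θ = (-0.7500)(0.9794) + (0.6614)(0.2020)(-0.7869) = -0.8397, so φ₂ = -57.10°.
Δλ = atan2(sin θ sin δ cos φ₁, cos δ − sin φ₁ sin φ₂) = atan2(0.0824, 0.3497) = 13.264°.
λ₂ = 17.670° + 13.264° = 30.93°.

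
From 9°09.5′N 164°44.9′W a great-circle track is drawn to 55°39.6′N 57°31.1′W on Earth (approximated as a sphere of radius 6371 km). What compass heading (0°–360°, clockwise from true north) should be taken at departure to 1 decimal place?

With φ₁ = 0.1598, φ₂ = 0.9715, Δλ = 1.8715 rad, the forward-azimuth formula gives
θ = atan2( sin Δλ cos φ₂ , cos φ₁ sin φ₂ − sin φ₁ cos φ₂ cos Δλ ) = atan2(0.5388, 0.8418) = 32.62°.
So the initial bearing is 32.6°.

32.6°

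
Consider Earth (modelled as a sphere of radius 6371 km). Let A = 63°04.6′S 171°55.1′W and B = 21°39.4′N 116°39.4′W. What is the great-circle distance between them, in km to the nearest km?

10577 km

With latitudes φ₁ = -63.077°, φ₂ = 21.657° and longitude difference Δλ = 55.262°:
Haversine: a = sin²(Δφ/2) + cos φ₁ cos φ₂ sin²(Δλ/2) = 0.4541 + (0.4528)(0.9294)(0.2151) = 0.54462.
Central angle c = 2·arcsin(√a) = 1.66016 rad.
Distance = R·c = 6371 × 1.6602 ≈ 10577 km.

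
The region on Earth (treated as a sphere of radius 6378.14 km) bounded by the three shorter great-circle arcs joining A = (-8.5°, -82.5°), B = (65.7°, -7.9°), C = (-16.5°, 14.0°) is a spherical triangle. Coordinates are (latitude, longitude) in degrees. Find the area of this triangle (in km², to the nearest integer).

Side lengths (central angles): a = 1.4633, b = 1.6362, c = 1.5974 rad; semiperimeter s = 2.3485.
By l'Huilier's theorem, tan(E/4) = √[tan(s/2) tan((s−a)/2) tan((s−b)/2) tan((s−c)/2)], giving spherical excess E = 1.5476 rad.
Area = E·R² = 1.5476 × (6378.14)² ≈ 62955534 km².

62955534 km²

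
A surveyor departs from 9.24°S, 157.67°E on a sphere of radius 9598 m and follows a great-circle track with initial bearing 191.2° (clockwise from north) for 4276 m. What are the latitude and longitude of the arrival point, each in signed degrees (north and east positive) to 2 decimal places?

Angular distance δ = d/R = 4276/9598 = 0.44551 rad; initial bearing θ = 3.3371 rad.
sin φ₂ = sin φ₁ cos δ + cos φ₁ sin δ cos θ = (-0.1606)(0.9024) + (0.9870)(0.4309)(-0.9810) = -0.5621, so φ₂ = -34.20°.
Δλ = atan2(sin θ sin δ cos φ₁, cos δ − sin φ₁ sin φ₂) = atan2(-0.0826, 0.8121) = -5.808°.
λ₂ = 157.670° − 5.808° = 151.86°.

-34.20°, 151.86°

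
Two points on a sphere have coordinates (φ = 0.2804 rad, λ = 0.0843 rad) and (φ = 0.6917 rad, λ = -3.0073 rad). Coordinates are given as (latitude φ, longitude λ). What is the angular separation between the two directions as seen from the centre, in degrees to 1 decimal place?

Let φ₁ = 0.2804 rad, φ₂ = 0.6917 rad, and Δλ = -3.0916 rad.
Haversine: a = sin²(Δφ/2) + cos φ₁ cos φ₂ sin²(Δλ/2) = 0.0417 + (0.9609)(0.7702)(0.9994) = 0.78132.
Central angle c = 2·arcsin(√a) = 2.16837 rad.
So the angular separation is 124.2°.

124.2°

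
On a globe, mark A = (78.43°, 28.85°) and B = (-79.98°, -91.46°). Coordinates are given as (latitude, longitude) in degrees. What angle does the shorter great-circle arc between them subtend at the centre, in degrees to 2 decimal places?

With latitudes φ₁ = 78.430°, φ₂ = -79.980° and longitude difference Δλ = -120.310°:
Haversine: a = sin²(Δφ/2) + cos φ₁ cos φ₂ sin²(Δλ/2) = 0.9649 + (0.2006)(0.1740)(0.7523) = 0.99117.
Central angle c = 2·arcsin(√a) = 2.95343 rad.
So the angular separation is 169.22°.

169.22°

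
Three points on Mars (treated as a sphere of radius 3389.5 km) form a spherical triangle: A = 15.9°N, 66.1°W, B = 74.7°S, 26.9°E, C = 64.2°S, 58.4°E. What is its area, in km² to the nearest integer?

2299598 km²

Side lengths (central angles): a = 0.2602, b = 2.0757, c = 1.8520 rad; semiperimeter s = 2.0940.
By l'Huilier's theorem, tan(E/4) = √[tan(s/2) tan((s−a)/2) tan((s−b)/2) tan((s−c)/2)], giving spherical excess E = 0.2002 rad.
Area = E·R² = 0.2002 × (3389.5)² ≈ 2299598 km².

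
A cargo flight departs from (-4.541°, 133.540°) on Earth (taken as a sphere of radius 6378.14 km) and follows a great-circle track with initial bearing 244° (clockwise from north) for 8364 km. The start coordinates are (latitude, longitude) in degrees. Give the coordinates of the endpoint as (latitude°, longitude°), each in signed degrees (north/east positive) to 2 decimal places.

-26.28°, 57.89°

Angular distance δ = d/R = 8364/6378.14 = 1.31135 rad; initial bearing θ = 4.2586 rad.
sin φ₂ = sin φ₁ cos δ + cos φ₁ sin δ cos θ = (-0.0792)(0.2565) + (0.9969)(0.9665)(-0.4384) = -0.4427, so φ₂ = -26.28°.
Δλ = atan2(sin θ sin δ cos φ₁, cos δ − sin φ₁ sin φ₂) = atan2(-0.8660, 0.2215) = -75.653°.
λ₂ = 133.540° − 75.653° = 57.89°.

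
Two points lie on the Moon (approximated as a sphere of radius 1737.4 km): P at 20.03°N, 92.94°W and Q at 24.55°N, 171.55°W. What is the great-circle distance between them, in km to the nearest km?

Let φ₁ = 0.3496 rad, φ₂ = 0.4285 rad, and Δλ = -1.3720 rad.
Haversine: a = sin²(Δφ/2) + cos φ₁ cos φ₂ sin²(Δλ/2) = 0.0016 + (0.9395)(0.9096)(0.4013) = 0.34446.
Central angle c = 2·arcsin(√a) = 1.25447 rad.
Distance = R·c = 1737.4 × 1.2545 ≈ 2180 km.

2180 km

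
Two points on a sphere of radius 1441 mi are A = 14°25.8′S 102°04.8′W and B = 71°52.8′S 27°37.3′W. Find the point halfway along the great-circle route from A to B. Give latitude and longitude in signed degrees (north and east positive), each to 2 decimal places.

Central angle δ = 1.2477 rad. Interpolating on the sphere with fraction f = 0.5:
P = [sin((1−f)δ)·A + sin(fδ)·B] / sin δ = 0.6160·A + 0.6160·B in Cartesian coordinates,
giving P = (0.0449, -0.6722, -0.7390), i.e. latitude -47.65°, longitude -86.18°.

-47.65°, -86.18°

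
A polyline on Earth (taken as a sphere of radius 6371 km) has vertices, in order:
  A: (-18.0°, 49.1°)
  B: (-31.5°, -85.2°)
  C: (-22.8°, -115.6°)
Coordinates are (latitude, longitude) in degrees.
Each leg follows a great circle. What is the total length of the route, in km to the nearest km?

15811 km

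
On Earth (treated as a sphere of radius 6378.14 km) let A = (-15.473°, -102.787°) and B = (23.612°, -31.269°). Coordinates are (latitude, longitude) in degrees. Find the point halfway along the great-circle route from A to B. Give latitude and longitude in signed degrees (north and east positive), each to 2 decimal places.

Central angle δ = 1.3968 rad. Interpolating on the sphere with fraction f = 0.5:
P = [sin((1−f)δ)·A + sin(fδ)·B] / sin δ = 0.6529·A + 0.6529·B in Cartesian coordinates,
giving P = (0.3720, -0.9241, 0.0873), i.e. latitude 5.01°, longitude -68.07°.

5.01°, -68.07°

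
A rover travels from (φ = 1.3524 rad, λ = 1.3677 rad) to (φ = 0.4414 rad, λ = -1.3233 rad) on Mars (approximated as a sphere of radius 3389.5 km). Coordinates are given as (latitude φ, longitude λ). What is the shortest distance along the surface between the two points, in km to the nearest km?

In radians: φ₁ = 1.3524, φ₂ = 0.4414, Δλ = -154.183° = -2.6910 rad.
Haversine: a = sin²(Δφ/2) + cos φ₁ cos φ₂ sin²(Δλ/2) = 0.1935 + (0.2167)(0.9042)(0.9501) = 0.37964.
Central angle c = 2·arcsin(√a) = 1.32770 rad.
Distance = R·c = 3389.5 × 1.3277 ≈ 4500 km.

4500 km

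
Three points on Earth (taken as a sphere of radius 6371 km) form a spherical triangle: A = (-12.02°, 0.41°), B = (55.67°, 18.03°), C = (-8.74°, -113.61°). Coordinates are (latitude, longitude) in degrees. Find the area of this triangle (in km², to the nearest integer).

Side lengths (central angles): a = 2.0896, b = 1.9411, c = 1.2092 rad; semiperimeter s = 2.6200.
By l'Huilier's theorem, tan(E/4) = √[tan(s/2) tan((s−a)/2) tan((s−b)/2) tan((s−c)/2)], giving spherical excess E = 2.0209 rad.
Area = E·R² = 2.0209 × (6371)² ≈ 82027829 km².

82027829 km²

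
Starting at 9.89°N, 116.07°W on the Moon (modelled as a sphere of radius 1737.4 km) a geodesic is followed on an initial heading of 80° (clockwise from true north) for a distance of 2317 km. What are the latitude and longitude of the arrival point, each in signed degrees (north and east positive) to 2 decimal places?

Angular distance δ = d/R = 2317/1737.4 = 1.33360 rad; initial bearing θ = 1.3963 rad.
sin φ₂ = sin φ₁ cos δ + cos φ₁ sin δ cos θ = (0.1718)(0.2350) + (0.9851)(0.9720)(0.1736) = 0.2066, so φ₂ = 11.93°.
Δλ = atan2(sin θ sin δ cos φ₁, cos δ − sin φ₁ sin φ₂) = atan2(0.9430, 0.1995) = 78.056°.
λ₂ = -116.070° + 78.056° = -38.01°.

11.93°, -38.01°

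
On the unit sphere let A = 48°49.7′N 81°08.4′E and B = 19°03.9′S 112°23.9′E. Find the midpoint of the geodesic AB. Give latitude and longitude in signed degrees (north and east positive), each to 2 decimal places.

15.41°, 99.63°

Central angle δ = 1.2807 rad. Interpolating on the sphere with fraction f = 0.5:
P = [sin((1−f)δ)·A + sin(fδ)·B] / sin δ = 0.6235·A + 0.6235·B in Cartesian coordinates,
giving P = (-0.1613, 0.9505, 0.2657), i.e. latitude 15.41°, longitude 99.63°.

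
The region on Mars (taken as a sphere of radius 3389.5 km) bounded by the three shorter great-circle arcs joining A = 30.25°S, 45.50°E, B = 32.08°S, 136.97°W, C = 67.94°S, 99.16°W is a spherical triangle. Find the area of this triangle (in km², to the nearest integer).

3494707 km²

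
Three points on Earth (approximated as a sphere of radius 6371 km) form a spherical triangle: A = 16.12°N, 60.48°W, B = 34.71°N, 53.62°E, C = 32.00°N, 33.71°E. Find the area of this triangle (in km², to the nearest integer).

6314899 km²

Side lengths (central angles): a = 0.2936, b = 1.4831, c = 1.7359 rad; semiperimeter s = 1.7563.
By l'Huilier's theorem, tan(E/4) = √[tan(s/2) tan((s−a)/2) tan((s−b)/2) tan((s−c)/2)], giving spherical excess E = 0.1556 rad.
Area = E·R² = 0.1556 × (6371)² ≈ 6314899 km².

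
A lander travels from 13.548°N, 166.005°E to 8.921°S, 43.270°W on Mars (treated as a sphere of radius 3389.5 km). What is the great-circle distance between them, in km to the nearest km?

Let φ₁ = 0.2365 rad, φ₂ = -0.1557 rad, and Δλ = 2.6306 rad.
cos c = sin φ₁ sin φ₂ + cos φ₁ cos φ₂ cos Δλ = (0.2343)(-0.1551) + (0.9722)(0.9879)(-0.8723) = -0.87408,
so c = arccos(-0.87408) = 2.63433 rad.
Distance = R·c = 3389.5 × 2.6343 ≈ 8929 km.

8929 km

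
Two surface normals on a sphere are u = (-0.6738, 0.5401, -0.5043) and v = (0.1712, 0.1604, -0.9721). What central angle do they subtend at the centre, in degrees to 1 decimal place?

62.5°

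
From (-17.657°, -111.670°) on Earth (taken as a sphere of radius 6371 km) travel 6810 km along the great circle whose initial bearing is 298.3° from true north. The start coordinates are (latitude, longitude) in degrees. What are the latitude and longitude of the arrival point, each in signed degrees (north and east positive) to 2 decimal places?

Angular distance δ = d/R = 6810/6371 = 1.06891 rad; initial bearing θ = 5.2063 rad.
sin φ₂ = sin φ₁ cos δ + cos φ₁ sin δ cos θ = (-0.3033)(0.4811) + (0.9529)(0.8767)(0.4741) = 0.2501, so φ₂ = 14.48°.
Δλ = atan2(sin θ sin δ cos φ₁, cos δ − sin φ₁ sin φ₂) = atan2(-0.7355, 0.5569) = -52.867°.
λ₂ = -111.670° − 52.867° = -164.54°.

14.48°, -164.54°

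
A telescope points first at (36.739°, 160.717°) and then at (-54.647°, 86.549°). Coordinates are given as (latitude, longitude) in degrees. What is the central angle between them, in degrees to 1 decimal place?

Let φ₁ = 0.6412 rad, φ₂ = -0.9538 rad, and Δλ = -1.2945 rad.
Haversine: a = sin²(Δφ/2) + cos φ₁ cos φ₂ sin²(Δλ/2) = 0.5121 + (0.8014)(0.5786)(0.3636) = 0.68068.
Central angle c = 2·arcsin(√a) = 1.94053 rad.
So the angular separation is 111.2°.

111.2°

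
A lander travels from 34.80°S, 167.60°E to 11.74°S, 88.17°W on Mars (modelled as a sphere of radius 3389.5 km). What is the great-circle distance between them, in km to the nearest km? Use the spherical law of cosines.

Let φ₁ = -0.6074 rad, φ₂ = -0.2049 rad, and Δλ = 1.8192 rad.
cos c = sin φ₁ sin φ₂ + cos φ₁ cos φ₂ cos Δλ = (-0.5707)(-0.2035) + (0.8211)(0.9791)(-0.2458) = -0.08150,
so c = arccos(-0.08150) = 1.65239 rad.
Distance = R·c = 3389.5 × 1.6524 ≈ 5601 km.

5601 km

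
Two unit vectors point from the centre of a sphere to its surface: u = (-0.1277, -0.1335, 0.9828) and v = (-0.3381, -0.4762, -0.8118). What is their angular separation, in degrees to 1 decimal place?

133.7°

u·v = -0.6911; |u| = 1.0000, |v| = 1.0000.
cos θ = (u·v)/(|u||v|) = -0.6910, so θ = 133.7°.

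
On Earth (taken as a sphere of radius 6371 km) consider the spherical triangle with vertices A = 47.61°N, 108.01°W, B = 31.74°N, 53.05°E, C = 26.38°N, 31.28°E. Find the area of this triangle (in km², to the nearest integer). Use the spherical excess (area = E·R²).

16103042 km²

Side lengths (central angles): a = 0.3444, b = 1.7008, c = 1.7252 rad; semiperimeter s = 1.8852.
By l'Huilier's theorem, tan(E/4) = √[tan(s/2) tan((s−a)/2) tan((s−b)/2) tan((s−c)/2)], giving spherical excess E = 0.3967 rad.
Area = E·R² = 0.3967 × (6371)² ≈ 16103042 km².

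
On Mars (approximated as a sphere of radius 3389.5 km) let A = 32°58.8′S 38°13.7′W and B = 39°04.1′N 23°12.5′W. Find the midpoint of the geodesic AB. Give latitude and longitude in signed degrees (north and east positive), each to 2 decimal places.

Central angle δ = 1.2808 rad. Interpolating on the sphere with fraction f = 0.5:
P = [sin((1−f)δ)·A + sin(fδ)·B] / sin δ = 0.6235·A + 0.6235·B in Cartesian coordinates,
giving P = (0.8558, -0.5145, 0.0536), i.e. latitude 3.07°, longitude -31.01°.

3.07°, -31.01°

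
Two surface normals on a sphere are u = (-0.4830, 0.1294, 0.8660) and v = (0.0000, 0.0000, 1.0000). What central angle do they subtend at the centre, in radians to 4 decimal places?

0.5236 rad

u·v = 0.8660; |u| = 1.0000, |v| = 1.0000.
cos θ = (u·v)/(|u||v|) = 0.8660, so θ = 0.5236 rad.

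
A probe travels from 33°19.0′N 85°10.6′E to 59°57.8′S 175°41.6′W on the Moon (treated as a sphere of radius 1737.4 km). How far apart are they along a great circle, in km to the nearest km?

3724 km

Let φ₁ = 0.5815 rad, φ₂ = -1.0466 rad, and Δλ = 1.7301 rad.
Haversine: a = sin²(Δφ/2) + cos φ₁ cos φ₂ sin²(Δλ/2) = 0.5286 + (0.8356)(0.5006)(0.5793) = 0.77094.
Central angle c = 2·arcsin(√a) = 2.14346 rad.
Distance = R·c = 1737.4 × 2.1435 ≈ 3724 km.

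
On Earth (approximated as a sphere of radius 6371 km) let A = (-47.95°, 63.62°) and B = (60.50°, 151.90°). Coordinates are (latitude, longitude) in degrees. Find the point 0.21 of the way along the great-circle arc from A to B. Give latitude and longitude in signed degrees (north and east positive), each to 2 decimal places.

-25.13°, 82.41°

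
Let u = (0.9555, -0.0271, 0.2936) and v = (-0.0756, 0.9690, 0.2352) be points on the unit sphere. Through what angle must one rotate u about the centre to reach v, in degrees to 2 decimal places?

91.69°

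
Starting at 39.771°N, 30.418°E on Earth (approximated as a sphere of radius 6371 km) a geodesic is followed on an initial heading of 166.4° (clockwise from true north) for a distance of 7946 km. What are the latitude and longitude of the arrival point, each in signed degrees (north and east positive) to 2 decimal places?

-30.32°, 45.39°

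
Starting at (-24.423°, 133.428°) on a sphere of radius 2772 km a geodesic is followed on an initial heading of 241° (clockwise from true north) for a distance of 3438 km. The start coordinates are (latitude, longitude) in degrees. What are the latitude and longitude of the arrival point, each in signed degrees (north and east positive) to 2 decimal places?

-33.49°, 50.72°

Angular distance δ = d/R = 3438/2772 = 1.24026 rad; initial bearing θ = 4.2062 rad.
sin φ₂ = sin φ₁ cos δ + cos φ₁ sin δ cos θ = (-0.4135)(0.3246) + (0.9105)(0.9459)(-0.4848) = -0.5517, so φ₂ = -33.49°.
Δλ = atan2(sin θ sin δ cos φ₁, cos δ − sin φ₁ sin φ₂) = atan2(-0.7532, 0.0964) = -82.705°.
λ₂ = 133.428° − 82.705° = 50.72°.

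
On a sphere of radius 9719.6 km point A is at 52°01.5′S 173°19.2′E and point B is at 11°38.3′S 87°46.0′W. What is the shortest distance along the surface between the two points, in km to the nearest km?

Let φ₁ = -0.9080 rad, φ₂ = -0.2031 rad, and Δλ = 1.7264 rad.
cos c = sin φ₁ sin φ₂ + cos φ₁ cos φ₂ cos Δλ = (-0.7883)(-0.2017) + (0.6153)(0.9794)(-0.1549) = 0.06564,
so c = arccos(0.06564) = 1.50510 rad.
Distance = R·c = 9719.6 × 1.5051 ≈ 14629 km.

14629 km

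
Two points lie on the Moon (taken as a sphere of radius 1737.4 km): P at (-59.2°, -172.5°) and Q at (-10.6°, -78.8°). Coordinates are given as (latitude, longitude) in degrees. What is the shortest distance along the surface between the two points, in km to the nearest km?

Let φ₁ = -1.0332 rad, φ₂ = -0.1850 rad, and Δλ = 1.6354 rad.
cos c = sin φ₁ sin φ₂ + cos φ₁ cos φ₂ cos Δλ = (-0.8590)(-0.1840) + (0.5120)(0.9829)(-0.0645) = 0.12553,
so c = arccos(0.12553) = 1.44494 rad.
Distance = R·c = 1737.4 × 1.4449 ≈ 2510 km.

2510 km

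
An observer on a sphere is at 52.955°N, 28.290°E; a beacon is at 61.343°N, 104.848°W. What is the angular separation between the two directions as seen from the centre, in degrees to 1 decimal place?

Let φ₁ = 0.9242 rad, φ₂ = 1.0706 rad, and Δλ = -2.3237 rad.
Haversine: a = sin²(Δφ/2) + cos φ₁ cos φ₂ sin²(Δλ/2) = 0.0053 + (0.6024)(0.4796)(0.8419) = 0.24858.
Central angle c = 2·arcsin(√a) = 1.04391 rad.
So the angular separation is 59.8°.

59.8°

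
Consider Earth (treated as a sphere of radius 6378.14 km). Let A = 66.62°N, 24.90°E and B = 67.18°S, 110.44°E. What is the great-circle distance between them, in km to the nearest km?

16311 km

With latitudes φ₁ = 66.620°, φ₂ = -67.180° and longitude difference Δλ = 85.540°:
cos c = sin φ₁ sin φ₂ + cos φ₁ cos φ₂ cos Δλ = (0.9179)(-0.9217) + (0.3968)(0.3878)(0.0778) = -0.83408,
so c = arccos(-0.83408) = 2.55726 rad.
Distance = R·c = 6378.14 × 2.5573 ≈ 16311 km.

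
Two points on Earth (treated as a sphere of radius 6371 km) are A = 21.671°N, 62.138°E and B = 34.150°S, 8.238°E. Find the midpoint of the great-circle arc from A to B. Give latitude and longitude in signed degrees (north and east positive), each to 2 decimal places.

-6.99°, 36.87°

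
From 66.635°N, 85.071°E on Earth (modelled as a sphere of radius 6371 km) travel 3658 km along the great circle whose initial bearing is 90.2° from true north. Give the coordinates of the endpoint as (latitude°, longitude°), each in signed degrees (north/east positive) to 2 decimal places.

Angular distance δ = d/R = 3658/6371 = 0.57416 rad; initial bearing θ = 1.5743 rad.
sin φ₂ = sin φ₁ cos δ + cos φ₁ sin δ cos θ = (0.9180)(0.8396) + (0.3966)(0.5431)(-0.0035) = 0.7700, so φ₂ = 50.36°.
Δλ = atan2(sin θ sin δ cos φ₁, cos δ − sin φ₁ sin φ₂) = atan2(0.2154, 0.1328) = 58.354°.
λ₂ = 85.071° + 58.354° = 143.43°.

50.36°, 143.43°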